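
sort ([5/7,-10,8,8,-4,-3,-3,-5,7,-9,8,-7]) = [-10,-9,-7,-5,-4,-3,-3,5/7,7,8,8,8]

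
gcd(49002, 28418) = 2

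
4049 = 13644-9595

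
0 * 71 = 0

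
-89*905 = -80545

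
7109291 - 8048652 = -939361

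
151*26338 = 3977038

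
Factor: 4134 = 2^1*3^1*13^1*53^1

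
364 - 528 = -164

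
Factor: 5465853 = 3^3*97^1*2087^1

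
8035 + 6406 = 14441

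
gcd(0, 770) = 770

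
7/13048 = 1/1864 ≈ 0.000536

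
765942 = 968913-202971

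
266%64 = 10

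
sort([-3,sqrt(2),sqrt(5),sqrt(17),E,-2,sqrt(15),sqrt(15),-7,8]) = [-7,-3,-2,sqrt(2),sqrt(5),E,sqrt(15),sqrt(15),sqrt(17),8]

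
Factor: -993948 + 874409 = -1*7^1*17077^1 = -119539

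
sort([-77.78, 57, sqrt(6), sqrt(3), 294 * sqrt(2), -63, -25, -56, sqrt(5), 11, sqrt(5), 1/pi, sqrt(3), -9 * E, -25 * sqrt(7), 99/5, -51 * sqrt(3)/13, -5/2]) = [-77.78, -25 * sqrt(7), -63, -56, -25, -9 * E, -51 * sqrt(3)/13, -5/2, 1/pi, sqrt(3), sqrt(3), sqrt(5), sqrt(5), sqrt(6), 11, 99/5, 57, 294 * sqrt(2)]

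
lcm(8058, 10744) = 32232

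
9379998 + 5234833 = 14614831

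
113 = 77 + 36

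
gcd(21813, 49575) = 1983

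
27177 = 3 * 9059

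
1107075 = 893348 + 213727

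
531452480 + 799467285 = 1330919765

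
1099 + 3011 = 4110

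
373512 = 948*394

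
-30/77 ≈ -0.390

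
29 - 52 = -23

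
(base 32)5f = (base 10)175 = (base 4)2233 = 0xaf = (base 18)9d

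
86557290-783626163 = -697068873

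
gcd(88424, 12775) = 7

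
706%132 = 46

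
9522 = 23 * 414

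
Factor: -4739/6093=-1 * 3^(-2) * 7^1=-7/9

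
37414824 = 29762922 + 7651902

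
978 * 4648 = 4545744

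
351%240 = 111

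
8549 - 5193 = 3356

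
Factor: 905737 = 7^1 * 47^1 * 2753^1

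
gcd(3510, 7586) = 2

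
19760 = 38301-18541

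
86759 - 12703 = 74056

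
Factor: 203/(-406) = -1 * 2^(-1) = -1/2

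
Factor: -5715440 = -1 * 2^4 * 5^1 * 71443^1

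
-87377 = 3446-90823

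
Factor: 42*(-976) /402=-1*2^4*7^1*61^1*67^ (-1)=-6832/67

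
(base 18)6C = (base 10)120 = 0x78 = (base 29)44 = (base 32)3O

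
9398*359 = 3373882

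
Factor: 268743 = 3^1 * 29^1 * 3089^1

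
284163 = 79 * 3597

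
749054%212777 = 110723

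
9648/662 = 4824/331≈14.57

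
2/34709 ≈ 0.0000576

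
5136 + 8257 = 13393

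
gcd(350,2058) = 14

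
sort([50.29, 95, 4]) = [4, 50.29, 95]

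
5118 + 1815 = 6933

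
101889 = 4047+97842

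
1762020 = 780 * 2259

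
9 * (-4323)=-38907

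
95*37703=3581785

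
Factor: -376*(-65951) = 2^3*47^1*65951^1 = 24797576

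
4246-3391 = 855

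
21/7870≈0.00267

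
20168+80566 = 100734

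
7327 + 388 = 7715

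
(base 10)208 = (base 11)17a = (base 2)11010000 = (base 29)75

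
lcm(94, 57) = 5358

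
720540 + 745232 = 1465772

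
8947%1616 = 867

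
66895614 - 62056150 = 4839464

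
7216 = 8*902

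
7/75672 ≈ 0.0000925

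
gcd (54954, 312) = 6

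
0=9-9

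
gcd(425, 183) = 1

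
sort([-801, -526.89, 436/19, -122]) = [-801, -526.89, -122, 436/19]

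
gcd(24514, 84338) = 2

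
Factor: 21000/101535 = 2^3 * 5^2 * 967^(-1) = 200/967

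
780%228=96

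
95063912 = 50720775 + 44343137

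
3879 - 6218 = -2339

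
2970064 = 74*40136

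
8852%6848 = 2004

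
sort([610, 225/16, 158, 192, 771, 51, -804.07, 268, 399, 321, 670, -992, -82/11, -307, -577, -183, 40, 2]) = [-992, -804.07, -577, -307, -183, -82/11, 2, 225/16, 40, 51, 158, 192, 268, 321, 399, 610, 670, 771]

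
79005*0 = 0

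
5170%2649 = 2521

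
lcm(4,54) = 108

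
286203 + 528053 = 814256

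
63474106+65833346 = 129307452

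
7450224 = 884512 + 6565712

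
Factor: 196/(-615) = -1*2^2*3^(-1)*5^(-1)*7^2*41^(-1)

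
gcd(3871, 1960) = 49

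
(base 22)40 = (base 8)130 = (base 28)34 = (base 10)88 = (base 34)2k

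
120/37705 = 24/7541 ≈ 0.00318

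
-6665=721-7386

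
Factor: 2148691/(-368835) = -1*3^(-1)*5^(-1)*19^1*67^(-1)*367^(-1)*113089^1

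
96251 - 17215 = 79036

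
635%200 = 35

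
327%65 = 2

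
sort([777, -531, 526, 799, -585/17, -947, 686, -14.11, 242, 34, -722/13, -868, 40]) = [-947, -868, -531, -722/13, -585/17, -14.11, 34, 40, 242, 526, 686, 777, 799]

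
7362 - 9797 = -2435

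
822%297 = 228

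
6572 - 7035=-463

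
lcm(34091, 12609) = 920457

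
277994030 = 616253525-338259495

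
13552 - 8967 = 4585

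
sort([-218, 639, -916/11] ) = [-218, -916/11, 639] 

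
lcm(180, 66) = 1980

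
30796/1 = 30796 = 30796.00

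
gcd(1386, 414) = 18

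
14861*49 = 728189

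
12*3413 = 40956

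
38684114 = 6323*6118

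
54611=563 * 97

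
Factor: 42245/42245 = 1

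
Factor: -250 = -1*2^1*5^3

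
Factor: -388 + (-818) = -1*2^1*3^2*67^1 = -1206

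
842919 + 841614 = 1684533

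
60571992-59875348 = 696644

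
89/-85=-1 - 4/85 ≈ -1.05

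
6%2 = 0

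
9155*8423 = 77112565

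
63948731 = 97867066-33918335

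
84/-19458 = -14/3243 ≈ -0.00432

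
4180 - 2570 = 1610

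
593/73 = 8 + 9/73 ≈ 8.12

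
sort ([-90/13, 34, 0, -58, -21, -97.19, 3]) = [-97.19, -58, -21, -90/13, 0, 3, 34]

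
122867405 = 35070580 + 87796825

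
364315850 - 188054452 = 176261398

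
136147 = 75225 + 60922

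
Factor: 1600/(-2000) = -1*2^2*5^(-1) = -4/5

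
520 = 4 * 130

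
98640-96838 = 1802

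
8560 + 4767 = 13327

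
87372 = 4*21843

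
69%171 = 69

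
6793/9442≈0.719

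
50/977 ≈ 0.0512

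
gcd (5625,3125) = 625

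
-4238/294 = -14 - 61/147 ≈ -14.41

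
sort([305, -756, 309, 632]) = [-756, 305, 309, 632]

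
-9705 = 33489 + -43194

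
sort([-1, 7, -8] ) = [-8, -1, 7] 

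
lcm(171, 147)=8379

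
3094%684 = 358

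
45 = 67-22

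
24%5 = 4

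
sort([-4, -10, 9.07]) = [-10, -4, 9.07]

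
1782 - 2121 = -339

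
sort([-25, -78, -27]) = [-78, -27, -25]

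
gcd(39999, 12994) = 1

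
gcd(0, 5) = 5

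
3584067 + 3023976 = 6608043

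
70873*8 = 566984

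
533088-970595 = -437507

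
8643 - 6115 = 2528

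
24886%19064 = 5822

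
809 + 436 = 1245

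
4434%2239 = 2195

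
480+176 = 656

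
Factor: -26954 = -1 * 2^1 * 13477^1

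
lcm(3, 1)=3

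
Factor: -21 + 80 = 59^1 = 59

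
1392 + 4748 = 6140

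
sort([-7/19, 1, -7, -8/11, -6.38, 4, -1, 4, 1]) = [-7, -6.38, -1, -8/11, -7/19, 1, 1, 4, 4]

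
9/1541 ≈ 0.00584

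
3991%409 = 310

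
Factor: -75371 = -1*23^1*29^1*113^1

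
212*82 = 17384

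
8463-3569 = 4894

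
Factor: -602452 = -1*2^2*19^1*7927^1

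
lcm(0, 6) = 0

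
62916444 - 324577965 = -261661521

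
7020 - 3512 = 3508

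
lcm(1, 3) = 3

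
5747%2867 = 13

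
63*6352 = 400176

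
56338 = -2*(-28169)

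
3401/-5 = -680 - 1/5 = -680.20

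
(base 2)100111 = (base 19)21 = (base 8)47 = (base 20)1j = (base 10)39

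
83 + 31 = 114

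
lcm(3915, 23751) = 356265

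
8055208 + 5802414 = 13857622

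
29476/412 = 7369/103 ≈ 71.54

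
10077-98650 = -88573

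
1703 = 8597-6894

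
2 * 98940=197880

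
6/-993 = -2/331 ≈ -0.00604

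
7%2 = 1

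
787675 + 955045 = 1742720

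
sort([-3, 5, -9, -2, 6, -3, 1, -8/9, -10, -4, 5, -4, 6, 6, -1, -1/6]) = [-10, -9, -4, -4, -3, -3, -2, -1, -8/9, -1/6, 1, 5, 5, 6, 6, 6]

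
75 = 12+63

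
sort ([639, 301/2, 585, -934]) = [-934, 301/2, 585, 639]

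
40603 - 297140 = -256537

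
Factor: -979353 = -1 * 3^2 * 17^1 * 37^1 * 173^1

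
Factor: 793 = 13^1*61^1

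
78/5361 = 26/1787 ≈ 0.0145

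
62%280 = 62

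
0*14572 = 0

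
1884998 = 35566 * 53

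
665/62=10 + 45/62 ≈ 10.73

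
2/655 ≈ 0.00305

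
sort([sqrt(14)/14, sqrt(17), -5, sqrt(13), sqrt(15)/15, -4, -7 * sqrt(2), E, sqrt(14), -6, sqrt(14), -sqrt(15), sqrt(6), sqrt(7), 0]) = [-7 * sqrt(2), -6, -5, -4, -sqrt(15), 0, sqrt(15)/15, sqrt(14)/14, sqrt(6), sqrt(7), E, sqrt(13), sqrt(14), sqrt(14), sqrt(17)]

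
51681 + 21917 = 73598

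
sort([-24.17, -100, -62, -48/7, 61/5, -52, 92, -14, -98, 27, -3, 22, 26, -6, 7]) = [-100, -98, -62, -52, -24.17, -14, -48/7, -6, -3, 7, 61/5, 22, 26, 27, 92]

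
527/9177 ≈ 0.0574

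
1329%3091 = 1329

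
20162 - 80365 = -60203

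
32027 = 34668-2641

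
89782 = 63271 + 26511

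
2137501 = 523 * 4087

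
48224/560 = 86 + 4/35≈86.11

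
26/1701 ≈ 0.0153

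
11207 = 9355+1852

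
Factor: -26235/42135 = -1*3^1*11^1*53^(-1) = -33/53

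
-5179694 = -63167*82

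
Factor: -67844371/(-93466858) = 2^(-1)*7^3*139^1*1423^1*3433^(-1)*13613^(-1)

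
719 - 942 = -223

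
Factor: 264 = 2^3*3^1*11^1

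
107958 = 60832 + 47126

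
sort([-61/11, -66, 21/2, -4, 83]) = [-66, -61/11, -4, 21/2, 83]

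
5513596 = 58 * 95062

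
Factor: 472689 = 3^3*7^1*41^1*61^1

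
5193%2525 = 143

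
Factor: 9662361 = 3^1*643^1*5009^1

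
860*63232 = 54379520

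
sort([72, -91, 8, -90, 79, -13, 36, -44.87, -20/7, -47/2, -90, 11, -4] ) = [-91, -90, -90, -44.87, -47/2, -13, -4, -20/7, 8, 11, 36, 72, 79] 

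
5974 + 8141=14115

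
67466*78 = 5262348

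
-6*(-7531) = 45186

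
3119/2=1559 + 1/2=1559.50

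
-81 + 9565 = 9484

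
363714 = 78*4663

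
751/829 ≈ 0.906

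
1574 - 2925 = -1351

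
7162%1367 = 327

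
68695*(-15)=-1030425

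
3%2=1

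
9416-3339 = 6077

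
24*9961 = 239064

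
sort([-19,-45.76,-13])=[-45.76,-19,-13]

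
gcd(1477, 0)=1477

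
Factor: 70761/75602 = 2^(-1) * 3^1 * 229^1 * 367^(-1) = 687/734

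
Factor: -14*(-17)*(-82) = -1*2^2*7^1*17^1*41^1 = -19516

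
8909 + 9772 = 18681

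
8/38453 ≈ 0.000208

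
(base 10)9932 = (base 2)10011011001100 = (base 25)fm7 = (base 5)304212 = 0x26cc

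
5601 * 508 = 2845308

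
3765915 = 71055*53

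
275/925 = 11/37 ≈ 0.297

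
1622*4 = 6488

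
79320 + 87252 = 166572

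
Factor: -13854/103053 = -1*2^1*2309^1*34351^(-1) = -4618/34351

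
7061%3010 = 1041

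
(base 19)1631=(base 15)2a58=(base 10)9083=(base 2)10001101111011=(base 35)7ei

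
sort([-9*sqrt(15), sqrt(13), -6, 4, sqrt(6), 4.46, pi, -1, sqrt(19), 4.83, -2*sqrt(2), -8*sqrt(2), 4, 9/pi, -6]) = [-9*sqrt(15), -8*sqrt(2), -6, -6, -2*sqrt(2), -1, sqrt(6), 9/pi, pi, sqrt(13), 4, 4, sqrt(19), 4.46, 4.83]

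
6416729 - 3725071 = 2691658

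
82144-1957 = 80187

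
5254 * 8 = 42032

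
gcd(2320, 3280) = 80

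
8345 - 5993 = 2352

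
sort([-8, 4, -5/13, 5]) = [-8, -5/13, 4, 5]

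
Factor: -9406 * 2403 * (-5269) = 2^1 * 3^3 * 11^1 * 89^1 * 479^1 * 4703^1 = 119093194242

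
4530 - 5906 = -1376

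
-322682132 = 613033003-935715135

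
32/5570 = 16/2785 ≈ 0.00575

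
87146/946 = 43573/473 ≈ 92.12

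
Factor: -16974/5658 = -1 * 3^1 = -3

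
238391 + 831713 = 1070104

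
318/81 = 3 + 25/27 ≈ 3.93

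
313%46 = 37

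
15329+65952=81281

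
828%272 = 12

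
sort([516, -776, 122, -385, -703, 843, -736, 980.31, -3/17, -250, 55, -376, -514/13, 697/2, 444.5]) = [-776, -736, -703, -385, -376, -250, -514/13, -3/17, 55, 122, 697/2, 444.5, 516, 843, 980.31]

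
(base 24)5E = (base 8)206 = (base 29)4I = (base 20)6E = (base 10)134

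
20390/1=20390=20390.00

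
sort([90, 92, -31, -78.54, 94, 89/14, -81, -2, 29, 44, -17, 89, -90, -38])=[-90, -81, -78.54, -38, -31, -17, -2, 89/14, 29, 44, 89, 90, 92, 94]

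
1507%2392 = 1507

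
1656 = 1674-18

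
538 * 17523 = 9427374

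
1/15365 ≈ 0.0000651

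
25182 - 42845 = -17663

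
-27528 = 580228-607756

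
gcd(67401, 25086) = 3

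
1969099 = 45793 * 43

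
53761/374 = 143 + 279/374 ≈ 143.75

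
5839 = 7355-1516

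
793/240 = 3 + 73/240 ≈ 3.30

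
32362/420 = 77+11/210 ≈ 77.05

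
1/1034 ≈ 0.000967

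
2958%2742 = 216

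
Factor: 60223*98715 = 3^1*5^1*6581^1*60223^1 = 5944913445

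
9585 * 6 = 57510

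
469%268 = 201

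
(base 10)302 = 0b100101110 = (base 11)255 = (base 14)178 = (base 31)9n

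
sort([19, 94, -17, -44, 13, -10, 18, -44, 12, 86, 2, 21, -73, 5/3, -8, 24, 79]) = [-73, -44, -44, -17, -10, -8, 5/3, 2, 12, 13, 18, 19, 21, 24, 79, 86, 94]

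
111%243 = 111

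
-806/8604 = -403/4302 ≈ -0.0937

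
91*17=1547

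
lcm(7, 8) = 56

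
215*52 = 11180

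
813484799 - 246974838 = 566509961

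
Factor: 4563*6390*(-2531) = -1*2^1*3^5*5^1*13^2*71^1*2531^1 = -73797809670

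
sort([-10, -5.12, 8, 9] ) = [-10, -5.12, 8, 9] 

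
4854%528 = 102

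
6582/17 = 387 + 3/17 ≈ 387.18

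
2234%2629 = 2234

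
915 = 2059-1144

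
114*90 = 10260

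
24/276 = 2/23≈0.0870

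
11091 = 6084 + 5007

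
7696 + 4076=11772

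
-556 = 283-839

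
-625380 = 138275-763655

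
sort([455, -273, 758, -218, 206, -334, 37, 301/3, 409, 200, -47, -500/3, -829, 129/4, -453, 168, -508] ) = [-829, -508, -453, -334, -273, -218, -500/3, -47, 129/4, 37, 301/3, 168, 200, 206, 409, 455, 758] 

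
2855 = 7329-4474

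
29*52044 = 1509276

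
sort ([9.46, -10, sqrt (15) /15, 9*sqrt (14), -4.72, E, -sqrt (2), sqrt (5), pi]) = [-10, -4.72, -sqrt (2), sqrt (15) /15, sqrt (5), E, pi, 9.46, 9*sqrt (14)]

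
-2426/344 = -1213/172 ≈ -7.05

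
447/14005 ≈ 0.0319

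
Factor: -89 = -1 * 89^1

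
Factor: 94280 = 2^3*5^1*2357^1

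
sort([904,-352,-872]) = [-872,-352,904]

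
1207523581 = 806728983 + 400794598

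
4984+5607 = 10591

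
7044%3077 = 890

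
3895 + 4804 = 8699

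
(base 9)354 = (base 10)292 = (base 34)8k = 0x124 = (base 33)8s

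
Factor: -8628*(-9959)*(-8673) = -1*2^2*3^2*7^2*23^1*59^1*433^1*719^1 = -745238383596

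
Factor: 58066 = 2^1*29033^1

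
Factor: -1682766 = -1*2^1*3^2*93487^1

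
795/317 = 2 + 161/317 ≈ 2.51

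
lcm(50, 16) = 400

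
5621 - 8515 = -2894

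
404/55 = 7 + 19/55 ≈ 7.35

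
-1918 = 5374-7292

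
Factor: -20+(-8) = -1*2^2*7^1 = -28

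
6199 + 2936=9135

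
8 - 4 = 4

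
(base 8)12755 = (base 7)22236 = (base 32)5fd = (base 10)5613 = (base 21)cf6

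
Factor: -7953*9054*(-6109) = 2^1*3^3*11^1*41^1*149^1*241^1*503^1 = 439887476358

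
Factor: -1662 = -1 * 2^1 * 3^1 * 277^1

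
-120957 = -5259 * 23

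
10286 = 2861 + 7425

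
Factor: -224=-1*2^5*7^1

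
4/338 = 2/169 ≈ 0.0118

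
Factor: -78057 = -1 * 3^3 * 7^2 * 59^1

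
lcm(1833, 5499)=5499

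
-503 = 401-904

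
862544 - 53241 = 809303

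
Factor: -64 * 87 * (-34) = 2^7 * 3^1 * 17^1 * 29^1 = 189312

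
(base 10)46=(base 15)31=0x2e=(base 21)24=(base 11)42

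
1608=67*24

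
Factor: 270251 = 29^1*9319^1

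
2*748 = 1496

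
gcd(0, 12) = 12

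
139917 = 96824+43093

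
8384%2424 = 1112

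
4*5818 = 23272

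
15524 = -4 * (-3881)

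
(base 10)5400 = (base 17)11bb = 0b1010100011000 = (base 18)gc0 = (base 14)1d7a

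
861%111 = 84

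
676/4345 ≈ 0.156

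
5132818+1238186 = 6371004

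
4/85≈0.0471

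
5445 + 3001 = 8446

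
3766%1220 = 106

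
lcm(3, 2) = 6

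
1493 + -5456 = -3963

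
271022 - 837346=-566324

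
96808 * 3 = 290424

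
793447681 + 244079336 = 1037527017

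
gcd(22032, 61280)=16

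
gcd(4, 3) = 1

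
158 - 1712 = -1554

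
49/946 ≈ 0.0518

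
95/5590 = 19/1118 ≈ 0.0170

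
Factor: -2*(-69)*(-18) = -1*2^2*3^3*23^1 = -2484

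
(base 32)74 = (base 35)6i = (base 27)8c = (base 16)e4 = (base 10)228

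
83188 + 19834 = 103022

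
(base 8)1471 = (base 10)825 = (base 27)13f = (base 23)1ck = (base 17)2e9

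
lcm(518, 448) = 16576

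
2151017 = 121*17777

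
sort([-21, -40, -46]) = [-46, -40, -21]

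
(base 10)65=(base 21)32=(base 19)38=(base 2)1000001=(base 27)2b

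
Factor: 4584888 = 2^3*3^2*7^1*11^1*827^1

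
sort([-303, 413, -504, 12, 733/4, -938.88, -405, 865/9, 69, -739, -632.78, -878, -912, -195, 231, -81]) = [-938.88, -912, -878, -739, -632.78, -504, -405, -303, -195, -81, 12, 69, 865/9, 733/4, 231, 413]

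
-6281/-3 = 2093 + 2/3 ≈ 2093.67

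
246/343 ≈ 0.717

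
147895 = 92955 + 54940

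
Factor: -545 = -1*5^1*109^1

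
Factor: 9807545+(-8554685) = 2^2 * 3^1 * 5^1 * 7^1 * 19^1 * 157^1 = 1252860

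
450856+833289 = 1284145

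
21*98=2058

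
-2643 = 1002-3645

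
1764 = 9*196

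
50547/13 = 3888 + 3/13 ≈ 3888.23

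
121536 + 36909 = 158445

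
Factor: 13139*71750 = 2^1*5^3*7^2*41^1*1877^1 = 942723250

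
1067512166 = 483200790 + 584311376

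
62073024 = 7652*8112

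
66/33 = 2 = 2.00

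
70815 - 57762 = 13053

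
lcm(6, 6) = 6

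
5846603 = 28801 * 203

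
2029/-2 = -1014 - 1/2 = -1014.50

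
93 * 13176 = 1225368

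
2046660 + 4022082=6068742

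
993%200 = 193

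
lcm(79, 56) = 4424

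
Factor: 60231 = 3^1*17^1*1181^1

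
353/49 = 7 + 10/49 ≈ 7.20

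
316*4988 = 1576208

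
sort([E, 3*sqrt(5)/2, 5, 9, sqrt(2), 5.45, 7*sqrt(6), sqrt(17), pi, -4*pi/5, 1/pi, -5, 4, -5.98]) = [-5.98, -5, -4*pi/5, 1/pi, sqrt(2), E, pi, 3*sqrt(5)/2, 4, sqrt(17), 5, 5.45, 9, 7*sqrt(6)]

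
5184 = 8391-3207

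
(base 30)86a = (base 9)11121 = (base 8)16336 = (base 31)7lc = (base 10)7390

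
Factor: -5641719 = -1 * 3^1 * 1880573^1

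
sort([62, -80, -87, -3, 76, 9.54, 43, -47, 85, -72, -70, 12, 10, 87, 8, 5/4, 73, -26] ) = [-87, -80, -72, -70, -47, -26, -3, 5/4, 8, 9.54, 10, 12, 43, 62, 73, 76, 85, 87] 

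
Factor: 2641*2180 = 2^2*5^1*19^1*109^1*139^1 = 5757380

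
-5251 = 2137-7388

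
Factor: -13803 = -1 * 3^1 * 43^1 * 107^1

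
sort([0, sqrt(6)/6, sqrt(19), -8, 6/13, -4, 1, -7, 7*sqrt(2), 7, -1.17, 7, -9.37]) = [-9.37, -8, -7, -4, -1.17, 0, sqrt(6)/6, 6/13, 1, sqrt(19), 7, 7, 7*sqrt(2)]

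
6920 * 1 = 6920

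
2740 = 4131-1391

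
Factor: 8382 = 2^1*3^1*11^1*127^1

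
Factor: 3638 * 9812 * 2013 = 2^3 * 3^1 * 11^2 * 17^1 * 61^1 * 107^1 * 223^1 = 71856160728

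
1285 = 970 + 315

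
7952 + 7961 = 15913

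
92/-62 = -46/31 ≈ -1.48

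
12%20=12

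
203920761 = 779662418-575741657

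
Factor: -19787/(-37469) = 47^1*89^(-1) = 47/89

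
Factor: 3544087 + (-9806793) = -1*2^1*3131353^1 = -6262706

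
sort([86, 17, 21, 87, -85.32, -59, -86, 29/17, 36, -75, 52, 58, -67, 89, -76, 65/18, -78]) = [-86, -85.32, -78, -76, -75, -67, -59, 29/17, 65/18, 17, 21, 36, 52, 58, 86, 87, 89]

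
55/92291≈0.000596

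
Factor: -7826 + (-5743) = -1 * 3^1 * 4523^1 = -13569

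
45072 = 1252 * 36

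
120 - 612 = -492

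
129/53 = 2+23/53 ≈ 2.43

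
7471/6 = 1245 + 1/6 ≈ 1245.17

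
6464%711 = 65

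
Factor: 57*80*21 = 2^4*3^2*5^1*7^1*19^1 = 95760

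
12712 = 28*454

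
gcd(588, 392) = 196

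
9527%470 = 127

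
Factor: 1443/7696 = 2^ (-4)*3^1 = 3/16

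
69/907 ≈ 0.0761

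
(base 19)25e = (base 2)1100111111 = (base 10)831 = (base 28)11j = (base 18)2a3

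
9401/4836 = 1 + 4565/4836≈1.94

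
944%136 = 128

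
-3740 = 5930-9670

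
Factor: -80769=-1*3^1*13^1*19^1*109^1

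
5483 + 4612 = 10095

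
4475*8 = 35800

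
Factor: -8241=-1*3^1*41^1*67^1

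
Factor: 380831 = 11^1*89^1*389^1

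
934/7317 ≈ 0.128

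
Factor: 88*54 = 2^4*3^3*11^1 = 4752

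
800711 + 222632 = 1023343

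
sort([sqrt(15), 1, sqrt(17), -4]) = [-4, 1, sqrt(15), sqrt(17)]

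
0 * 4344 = 0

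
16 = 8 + 8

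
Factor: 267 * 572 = 2^2 * 3^1 * 11^1 * 13^1 * 89^1 = 152724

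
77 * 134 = 10318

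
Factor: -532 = -1*2^2*7^1*19^1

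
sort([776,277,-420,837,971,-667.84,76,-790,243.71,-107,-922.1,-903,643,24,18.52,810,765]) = [-922.1,-903,-790,-667.84,-420,-107,18.52,24,76,243.71,277,643,765,776,810,837,971]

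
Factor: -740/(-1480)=2^(-1)=1/2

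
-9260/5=-1852=-1852.00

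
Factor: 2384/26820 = 2^2*3^(-2)*5^(-1) = 4/45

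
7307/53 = 137 + 46/53 ≈ 137.87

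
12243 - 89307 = -77064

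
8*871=6968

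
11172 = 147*76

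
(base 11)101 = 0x7a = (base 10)122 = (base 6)322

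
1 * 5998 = 5998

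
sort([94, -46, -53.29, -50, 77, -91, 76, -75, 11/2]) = [-91, -75, -53.29, -50, -46, 11/2, 76, 77, 94]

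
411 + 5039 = 5450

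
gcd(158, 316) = 158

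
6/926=3/463 ≈ 0.00648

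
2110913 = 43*49091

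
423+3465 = 3888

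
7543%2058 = 1369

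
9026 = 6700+2326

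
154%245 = 154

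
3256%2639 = 617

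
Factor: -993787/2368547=-1*71^1*229^(-1)*10343^(-1)*13997^1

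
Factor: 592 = 2^4*37^1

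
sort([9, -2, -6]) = [-6, -2, 9]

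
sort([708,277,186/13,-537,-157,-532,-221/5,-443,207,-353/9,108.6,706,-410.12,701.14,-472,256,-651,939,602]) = [-651,-537,-532,-472,-443,-410.12,-157,-221/5,-353/9,186/13,108.6,207,256,277,602,701.14,706,708,939]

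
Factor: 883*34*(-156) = -1*2^3*3^1*13^1*17^1*883^1 = -4683432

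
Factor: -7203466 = -1*2^1*929^1*3877^1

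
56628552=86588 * 654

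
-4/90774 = -2/45387 ≈ -0.0000441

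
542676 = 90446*6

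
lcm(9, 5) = 45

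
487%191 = 105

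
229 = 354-125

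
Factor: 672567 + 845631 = 2^1*3^1*11^1*23003^1 = 1518198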